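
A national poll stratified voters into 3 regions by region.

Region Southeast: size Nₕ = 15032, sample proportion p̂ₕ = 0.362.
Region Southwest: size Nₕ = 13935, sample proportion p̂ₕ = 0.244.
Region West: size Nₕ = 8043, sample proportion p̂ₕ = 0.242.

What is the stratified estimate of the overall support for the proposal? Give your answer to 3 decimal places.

N = 15032 + 13935 + 8043 = 37010.
Overall proportion = Σ (Nₕ/N)·p̂ₕ.
Σ Nₕp̂ₕ = 5441.584 + 3400.14 + 1946.406 = 10788.13.
10788.13 / 37010 = 0.29149... → 0.291.

0.291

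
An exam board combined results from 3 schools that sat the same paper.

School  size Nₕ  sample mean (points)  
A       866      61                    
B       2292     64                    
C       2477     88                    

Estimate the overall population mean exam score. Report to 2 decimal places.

N = 5635; weights Wₕ = Nₕ/N = (0.1537, 0.4067, 0.4396).
x̄_st = Σ Wₕ·x̄ₕ = 0.1537·61 + 0.4067·64 + 0.4396·88 ≈ 74.0887...
→ 74.09.

74.09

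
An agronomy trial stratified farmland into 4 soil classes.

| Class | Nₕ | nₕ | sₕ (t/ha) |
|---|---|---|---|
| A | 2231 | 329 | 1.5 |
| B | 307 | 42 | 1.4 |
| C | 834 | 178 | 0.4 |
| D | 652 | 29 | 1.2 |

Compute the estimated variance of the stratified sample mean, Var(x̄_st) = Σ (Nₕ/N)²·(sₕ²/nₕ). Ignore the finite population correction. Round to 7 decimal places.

N = 4024; Wₕ = Nₕ/N.
class A: (2231/4024)²·1.5²/329 = 0.0021021796
class B: (307/4024)²·1.4²/42 = 0.0002716237
class C: (834/4024)²·0.4²/178 = 0.0000386115
class D: (652/4024)²·1.2²/29 = 0.0013035982
Sum = 0.0037160129 → 0.0037160.

0.0037160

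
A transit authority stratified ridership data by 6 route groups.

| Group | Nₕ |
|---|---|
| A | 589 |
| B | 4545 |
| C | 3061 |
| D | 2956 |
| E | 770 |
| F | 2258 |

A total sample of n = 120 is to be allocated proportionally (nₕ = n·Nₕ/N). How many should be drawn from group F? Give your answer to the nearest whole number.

Share of group F = 2258/14179 = 0.15925.
Allocate 120 × 0.15925 = 19.110... → 19.

19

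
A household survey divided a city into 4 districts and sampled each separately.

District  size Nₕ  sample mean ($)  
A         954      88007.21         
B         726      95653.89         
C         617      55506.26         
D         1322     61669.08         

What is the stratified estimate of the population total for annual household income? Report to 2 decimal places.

A: 954·88007.21 = 83958878.34
B: 726·95653.89 = 69444724.14
C: 617·55506.26 = 34247362.42
D: 1322·61669.08 = 81526523.76
τ̂ = Σ Nₕx̄ₕ = 269177488.66.

269177488.66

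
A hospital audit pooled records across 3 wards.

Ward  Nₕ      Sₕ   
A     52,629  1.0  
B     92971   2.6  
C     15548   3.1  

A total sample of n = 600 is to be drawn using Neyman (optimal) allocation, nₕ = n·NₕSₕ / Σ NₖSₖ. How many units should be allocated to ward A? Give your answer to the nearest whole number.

A: NₕSₕ = 52629·1.0 = 52629
B: NₕSₕ = 92971·2.6 = 241724.6
C: NₕSₕ = 15548·3.1 = 48198.8
Σ NₕSₕ = 342552.4.
n_A = 600·52629/342552.4 = 92.183... → 92.

92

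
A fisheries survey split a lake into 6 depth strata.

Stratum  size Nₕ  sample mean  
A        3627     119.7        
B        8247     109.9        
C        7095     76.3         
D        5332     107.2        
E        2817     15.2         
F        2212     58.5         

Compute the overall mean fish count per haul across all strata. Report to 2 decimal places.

89.52

N = 3627 + 8247 + 7095 + 5332 + 2817 + 2212 = 29330.
The stratified mean weights each stratum mean by its population share Nₕ/N.
Σ Nₕx̄ₕ = 3627·119.7 + 8247·109.9 + 7095·76.3 + 5332·107.2 + 2817·15.2 + 2212·58.5 = 434151.9 + 906345.3 + 541348.5 + 571590.4 + 42818.4 + 129402 = 2625656.5.
Divide by N: 2625656.5 / 29330 = 89.5212... → 89.52.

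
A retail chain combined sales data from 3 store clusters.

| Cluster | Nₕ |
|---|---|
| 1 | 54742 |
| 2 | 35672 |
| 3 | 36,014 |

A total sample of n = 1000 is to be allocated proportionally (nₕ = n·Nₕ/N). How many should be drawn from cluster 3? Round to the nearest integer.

285

N = 54742 + 35672 + 36014 = 126428.
n_3 = 1000·36014/126428 = 284.858... → 285.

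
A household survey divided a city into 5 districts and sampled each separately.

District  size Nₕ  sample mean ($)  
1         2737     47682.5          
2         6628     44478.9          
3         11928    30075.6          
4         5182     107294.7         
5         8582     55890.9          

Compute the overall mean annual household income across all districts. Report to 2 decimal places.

x̄_st = (Σ Nₕx̄ₕ) / (Σ Nₕ) = (2737·47682.5 + 6628·44478.9 + 11928·30075.6 + 5182·107294.7 + 8582·55890.9) / 35057
= 1819711747.7 / 35057 = 51907.2296... → 51907.23.

51907.23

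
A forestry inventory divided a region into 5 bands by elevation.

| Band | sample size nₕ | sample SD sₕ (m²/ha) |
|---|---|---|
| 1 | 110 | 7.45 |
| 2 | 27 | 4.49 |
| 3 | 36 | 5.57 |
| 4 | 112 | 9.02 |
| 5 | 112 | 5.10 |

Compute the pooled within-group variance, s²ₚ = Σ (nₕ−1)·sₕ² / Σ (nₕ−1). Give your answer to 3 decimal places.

Degrees of freedom: 109 + 26 + 35 + 111 + 111 = 392.
Σ(nₕ−1)sₕ² = 109·55.5025 + 26·20.1601 + 35·31.0249 + 111·81.3604 + 111·26.01 = 19577.921.
s²ₚ = 19577.921 / 392 = 49.94368... → 49.944.

49.944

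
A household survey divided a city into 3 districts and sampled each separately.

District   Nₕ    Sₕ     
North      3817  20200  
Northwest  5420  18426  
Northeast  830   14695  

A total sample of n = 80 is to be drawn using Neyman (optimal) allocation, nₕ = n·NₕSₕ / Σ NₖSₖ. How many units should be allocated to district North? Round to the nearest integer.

North: NₕSₕ = 3817·20200 = 77103400
Northwest: NₕSₕ = 5420·18426 = 99868920
Northeast: NₕSₕ = 830·14695 = 12196850
Σ NₕSₕ = 189169170.
n_North = 80·77103400/189169170 = 32.607... → 33.

33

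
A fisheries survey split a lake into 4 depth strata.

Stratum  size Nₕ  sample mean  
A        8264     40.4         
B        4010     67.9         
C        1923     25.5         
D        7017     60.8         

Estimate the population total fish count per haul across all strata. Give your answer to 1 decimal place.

1081814.7

A: 8264·40.4 = 333865.6
B: 4010·67.9 = 272279
C: 1923·25.5 = 49036.5
D: 7017·60.8 = 426633.6
τ̂ = Σ Nₕx̄ₕ = 1081814.7.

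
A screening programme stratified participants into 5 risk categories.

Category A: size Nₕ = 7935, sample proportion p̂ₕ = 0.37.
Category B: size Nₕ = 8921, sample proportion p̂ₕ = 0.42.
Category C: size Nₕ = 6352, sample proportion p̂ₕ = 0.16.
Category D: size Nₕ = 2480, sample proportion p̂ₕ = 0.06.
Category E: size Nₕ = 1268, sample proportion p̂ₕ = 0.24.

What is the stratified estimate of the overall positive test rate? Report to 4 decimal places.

0.3024

N = 7935 + 8921 + 6352 + 2480 + 1268 = 26956.
Overall proportion = Σ (Nₕ/N)·p̂ₕ.
Σ Nₕp̂ₕ = 2935.95 + 3746.82 + 1016.32 + 148.8 + 304.32 = 8152.21.
8152.21 / 26956 = 0.302427... → 0.3024.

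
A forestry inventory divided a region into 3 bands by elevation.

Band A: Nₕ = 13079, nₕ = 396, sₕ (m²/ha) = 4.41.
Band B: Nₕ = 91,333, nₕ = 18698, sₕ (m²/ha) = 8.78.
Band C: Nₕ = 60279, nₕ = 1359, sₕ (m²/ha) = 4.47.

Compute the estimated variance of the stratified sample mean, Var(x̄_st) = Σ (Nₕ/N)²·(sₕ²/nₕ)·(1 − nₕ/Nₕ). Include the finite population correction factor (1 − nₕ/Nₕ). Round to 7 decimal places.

0.0032340

N = 164691. Term for each stratum: Wₕ²sₕ²/nₕ·(1−nₕ/Nₕ).
Var(x̄_st) = 0.0003003577 + 0.0010083883 + 0.0019252389 = 0.0032339850 → 0.0032340.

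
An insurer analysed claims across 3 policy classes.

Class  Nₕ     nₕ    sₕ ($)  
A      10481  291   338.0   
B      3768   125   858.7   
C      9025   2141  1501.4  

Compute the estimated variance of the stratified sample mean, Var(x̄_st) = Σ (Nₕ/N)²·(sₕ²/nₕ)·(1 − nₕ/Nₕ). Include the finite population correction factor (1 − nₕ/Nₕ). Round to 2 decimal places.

N = 23274. Term for each stratum: Wₕ²sₕ²/nₕ·(1−nₕ/Nₕ).
Var(x̄_st) = 77.40611 + 149.48614 + 120.75974 = 347.65199 → 347.65.

347.65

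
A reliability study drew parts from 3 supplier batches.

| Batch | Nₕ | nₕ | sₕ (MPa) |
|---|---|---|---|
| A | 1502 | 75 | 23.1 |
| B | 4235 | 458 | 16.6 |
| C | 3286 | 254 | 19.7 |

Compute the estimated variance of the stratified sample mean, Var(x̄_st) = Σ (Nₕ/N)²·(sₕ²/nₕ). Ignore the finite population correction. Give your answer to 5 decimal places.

N = 9023; Wₕ = Nₕ/N.
batch A: (1502/9023)²·23.1²/75 = 0.19715175
batch B: (4235/9023)²·16.6²/458 = 0.13254264
batch C: (3286/9023)²·19.7²/254 = 0.20264316
Sum = 0.53233755 → 0.53234.

0.53234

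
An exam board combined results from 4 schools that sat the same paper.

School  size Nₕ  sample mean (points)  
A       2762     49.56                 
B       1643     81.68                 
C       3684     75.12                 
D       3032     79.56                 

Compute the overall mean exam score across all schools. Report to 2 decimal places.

x̄_st = (Σ Nₕx̄ₕ) / (Σ Nₕ) = (2762·49.56 + 1643·81.68 + 3684·75.12 + 3032·79.56) / 11121
= 789052.96 / 11121 = 70.9516... → 70.95.

70.95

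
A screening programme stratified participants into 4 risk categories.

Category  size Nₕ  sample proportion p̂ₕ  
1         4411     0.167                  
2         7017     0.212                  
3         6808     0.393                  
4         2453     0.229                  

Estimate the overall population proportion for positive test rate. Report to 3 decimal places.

0.264

Wₕ = Nₕ/N with N = 20689: 0.2132, 0.3392, 0.3291, 0.1186.
p̂_st = 0.2132·0.167 + 0.3392·0.212 + 0.3291·0.393 + 0.1186·0.229 ≈ 0.26398... → 0.264.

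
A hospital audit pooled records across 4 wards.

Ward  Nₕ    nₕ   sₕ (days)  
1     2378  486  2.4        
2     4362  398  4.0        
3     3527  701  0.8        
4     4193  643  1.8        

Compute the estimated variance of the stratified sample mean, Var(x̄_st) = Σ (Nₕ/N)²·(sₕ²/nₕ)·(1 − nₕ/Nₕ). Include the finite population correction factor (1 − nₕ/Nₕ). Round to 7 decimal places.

N = 14460; Wₕ = Nₕ/N.
ward 1: (2378/14460)²·2.4²/486·(1 − 486/2378) = 0.0002550249
ward 2: (4362/14460)²·4.0²/398·(1 − 398/4362) = 0.0033244487
ward 3: (3527/14460)²·0.8²/701·(1 − 701/3527) = 0.0000435214
ward 4: (4193/14460)²·1.8²/643·(1 − 643/4193) = 0.0003587159
Sum = 0.0039817109 → 0.0039817.

0.0039817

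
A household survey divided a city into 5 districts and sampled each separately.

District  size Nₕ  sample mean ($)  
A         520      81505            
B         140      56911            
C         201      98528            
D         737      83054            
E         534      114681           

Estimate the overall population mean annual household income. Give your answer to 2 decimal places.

90339.92

N = 2132; weights Wₕ = Nₕ/N = (0.2439, 0.0657, 0.0943, 0.3457, 0.2505).
x̄_st = Σ Wₕ·x̄ₕ = 0.2439·81505 + 0.0657·56911 + 0.0943·98528 + 0.3457·83054 + 0.2505·114681 ≈ 90339.9250...
→ 90339.92.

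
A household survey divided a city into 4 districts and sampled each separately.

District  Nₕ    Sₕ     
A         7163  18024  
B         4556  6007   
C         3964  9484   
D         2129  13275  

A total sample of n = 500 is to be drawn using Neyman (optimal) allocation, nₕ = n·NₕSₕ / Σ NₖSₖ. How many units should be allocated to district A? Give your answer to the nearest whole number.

Σ NₕSₕ = 7163·18024 + 4556·6007 + 3964·9484 + 2129·13275 = 222330855.
Share for A: 129105912/222330855 = 0.58069.
n_A = 500 × 0.58069 = 290.346... → 290.

290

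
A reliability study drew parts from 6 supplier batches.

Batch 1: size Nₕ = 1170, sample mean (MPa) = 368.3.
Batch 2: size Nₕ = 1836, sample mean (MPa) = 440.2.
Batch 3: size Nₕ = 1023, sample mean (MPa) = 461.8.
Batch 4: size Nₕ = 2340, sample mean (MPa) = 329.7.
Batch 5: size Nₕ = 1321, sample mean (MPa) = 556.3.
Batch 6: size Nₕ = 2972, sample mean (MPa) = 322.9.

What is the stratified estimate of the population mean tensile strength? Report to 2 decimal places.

391.82

x̄_st = (Σ Nₕx̄ₕ) / (Σ Nₕ) = (1170·368.3 + 1836·440.2 + 1023·461.8 + 2340·329.7 + 1321·556.3 + 2972·322.9) / 10662
= 4177568.7 / 10662 = 391.8185... → 391.82.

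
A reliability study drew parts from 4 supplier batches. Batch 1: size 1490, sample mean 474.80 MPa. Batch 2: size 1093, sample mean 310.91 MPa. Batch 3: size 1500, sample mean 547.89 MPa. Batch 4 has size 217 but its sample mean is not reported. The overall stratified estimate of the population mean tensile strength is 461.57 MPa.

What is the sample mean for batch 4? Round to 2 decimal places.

532.90

N = 1490 + 1093 + 1500 + 217 = 4300.
Overall total = μ·N = 461.57·4300 = 1984751.
Subtract the known strata: 1490·474.80 + 1093·310.91 + 1500·547.89 = 1869111.63.
Remaining total for batch 4: 1984751 − 1869111.63 = 115639.37.
Divide by its size: 115639.37 / 217 = 532.9003... → 532.90.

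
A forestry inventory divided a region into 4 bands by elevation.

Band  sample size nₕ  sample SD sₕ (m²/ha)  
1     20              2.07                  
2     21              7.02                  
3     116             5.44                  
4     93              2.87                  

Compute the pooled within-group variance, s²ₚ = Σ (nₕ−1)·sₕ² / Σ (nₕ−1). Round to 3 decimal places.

21.252

1: (20−1)·2.07² = 19·4.2849 = 81.4131
2: (21−1)·7.02² = 20·49.2804 = 985.608
3: (116−1)·5.44² = 115·29.5936 = 3403.264
4: (93−1)·2.87² = 92·8.2369 = 757.7948
Numerator = 5228.0799; denominator = Σ(nₕ−1) = 246.
s²ₚ = 5228.0799/246 = 21.25236... → 21.252.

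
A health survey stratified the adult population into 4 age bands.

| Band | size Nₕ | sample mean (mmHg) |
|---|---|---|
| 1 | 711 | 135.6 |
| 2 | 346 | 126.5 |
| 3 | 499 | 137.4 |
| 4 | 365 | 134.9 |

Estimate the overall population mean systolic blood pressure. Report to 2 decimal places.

N = 1921; weights Wₕ = Nₕ/N = (0.3701, 0.1801, 0.2598, 0.1900).
x̄_st = Σ Wₕ·x̄ₕ = 0.3701·135.6 + 0.1801·126.5 + 0.2598·137.4 + 0.1900·134.9 ≈ 134.2955...
→ 134.30.

134.30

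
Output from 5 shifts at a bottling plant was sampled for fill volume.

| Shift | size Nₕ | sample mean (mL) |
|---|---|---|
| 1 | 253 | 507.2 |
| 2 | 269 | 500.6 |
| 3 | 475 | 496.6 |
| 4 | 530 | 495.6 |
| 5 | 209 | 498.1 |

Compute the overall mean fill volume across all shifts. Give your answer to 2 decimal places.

N = 1736; weights Wₕ = Nₕ/N = (0.1457, 0.1550, 0.2736, 0.3053, 0.1204).
x̄_st = Σ Wₕ·x̄ₕ = 0.1457·507.2 + 0.1550·500.6 + 0.2736·496.6 + 0.3053·495.6 + 0.1204·498.1 ≈ 498.6399...
→ 498.64.

498.64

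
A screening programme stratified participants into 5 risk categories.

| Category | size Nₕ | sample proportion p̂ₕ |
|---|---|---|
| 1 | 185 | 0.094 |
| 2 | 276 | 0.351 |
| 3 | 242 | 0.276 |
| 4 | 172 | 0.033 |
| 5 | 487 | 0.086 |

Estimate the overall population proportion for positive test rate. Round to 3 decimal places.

N = 185 + 276 + 242 + 172 + 487 = 1362.
Overall proportion = Σ (Nₕ/N)·p̂ₕ.
Σ Nₕp̂ₕ = 17.39 + 96.876 + 66.792 + 5.676 + 41.882 = 228.616.
228.616 / 1362 = 0.16785... → 0.168.

0.168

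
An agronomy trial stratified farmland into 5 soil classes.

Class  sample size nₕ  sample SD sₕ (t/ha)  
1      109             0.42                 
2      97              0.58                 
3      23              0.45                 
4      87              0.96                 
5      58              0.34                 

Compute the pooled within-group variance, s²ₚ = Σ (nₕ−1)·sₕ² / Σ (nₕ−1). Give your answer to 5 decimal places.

0.38387

1: (109−1)·0.42² = 108·0.1764 = 19.0512
2: (97−1)·0.58² = 96·0.3364 = 32.2944
3: (23−1)·0.45² = 22·0.2025 = 4.455
4: (87−1)·0.96² = 86·0.9216 = 79.2576
5: (58−1)·0.34² = 57·0.1156 = 6.5892
Numerator = 141.6474; denominator = Σ(nₕ−1) = 369.
s²ₚ = 141.6474/369 = 0.3838683... → 0.38387.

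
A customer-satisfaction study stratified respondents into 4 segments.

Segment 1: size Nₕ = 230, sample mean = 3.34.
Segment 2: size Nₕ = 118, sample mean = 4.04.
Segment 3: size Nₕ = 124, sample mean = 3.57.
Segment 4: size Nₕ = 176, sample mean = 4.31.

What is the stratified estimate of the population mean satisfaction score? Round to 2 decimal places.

x̄_st = (Σ Nₕx̄ₕ) / (Σ Nₕ) = (230·3.34 + 118·4.04 + 124·3.57 + 176·4.31) / 648
= 2446.16 / 648 = 3.7749... → 3.77.

3.77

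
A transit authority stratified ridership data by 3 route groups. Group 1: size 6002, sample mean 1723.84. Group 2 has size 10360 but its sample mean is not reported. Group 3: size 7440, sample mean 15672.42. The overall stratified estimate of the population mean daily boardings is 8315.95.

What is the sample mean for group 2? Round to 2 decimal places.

6852.02

N = 6002 + 10360 + 7440 = 23802.
Overall total = μ·N = 8315.95·23802 = 197936241.9.
Subtract the known strata: 6002·1723.84 + 7440·15672.42 = 126949292.48.
Remaining total for group 2: 197936241.9 − 126949292.48 = 70986949.42.
Divide by its size: 70986949.42 / 10360 = 6852.0221... → 6852.02.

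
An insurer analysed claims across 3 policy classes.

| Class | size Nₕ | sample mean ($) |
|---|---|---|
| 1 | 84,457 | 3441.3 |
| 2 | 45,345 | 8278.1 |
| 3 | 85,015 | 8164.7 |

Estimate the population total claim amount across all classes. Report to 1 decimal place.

1: 84457·3441.3 = 290641874.1
2: 45345·8278.1 = 375370444.5
3: 85015·8164.7 = 694121970.5
τ̂ = Σ Nₕx̄ₕ = 1360134289.1.

1360134289.1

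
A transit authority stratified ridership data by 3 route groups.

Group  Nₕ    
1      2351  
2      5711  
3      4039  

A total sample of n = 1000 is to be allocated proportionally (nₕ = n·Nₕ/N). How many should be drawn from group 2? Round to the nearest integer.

Share of group 2 = 5711/12101 = 0.47194.
Allocate 1000 × 0.47194 = 471.944... → 472.

472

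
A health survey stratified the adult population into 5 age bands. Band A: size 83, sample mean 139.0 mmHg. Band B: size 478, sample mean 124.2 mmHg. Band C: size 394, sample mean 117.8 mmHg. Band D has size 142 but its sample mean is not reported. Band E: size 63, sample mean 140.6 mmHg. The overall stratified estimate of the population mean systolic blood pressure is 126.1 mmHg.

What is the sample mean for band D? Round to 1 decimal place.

Σ Nₕx̄ₕ = N·μ, so 142·x̄_D = 1160·126.1 − (83·139.0 + 478·124.2 + 394·117.8 + 63·140.6).
= 146276 − 126175.6 = 20100.4.
x̄_D = 20100.4 / 142 = 141.552... → 141.6.

141.6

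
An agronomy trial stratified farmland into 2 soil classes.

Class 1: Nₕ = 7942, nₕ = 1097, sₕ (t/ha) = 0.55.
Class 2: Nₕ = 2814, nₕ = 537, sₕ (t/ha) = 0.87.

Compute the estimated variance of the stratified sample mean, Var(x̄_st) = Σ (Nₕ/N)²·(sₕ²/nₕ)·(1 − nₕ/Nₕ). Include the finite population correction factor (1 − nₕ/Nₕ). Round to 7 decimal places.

N = 10756; Wₕ = Nₕ/N.
class 1: (7942/10756)²·0.55²/1097·(1 − 1097/7942) = 0.0001295748
class 2: (2814/10756)²·0.87²/537·(1 − 537/2814) = 0.0000780638
Sum = 0.0002076386 → 0.0002076.

0.0002076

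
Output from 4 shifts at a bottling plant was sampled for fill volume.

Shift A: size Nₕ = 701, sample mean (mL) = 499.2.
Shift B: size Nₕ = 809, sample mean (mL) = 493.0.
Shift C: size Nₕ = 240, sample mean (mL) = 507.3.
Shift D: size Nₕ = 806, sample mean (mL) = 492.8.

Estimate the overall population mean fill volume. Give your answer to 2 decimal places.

x̄_st = (Σ Nₕx̄ₕ) / (Σ Nₕ) = (701·499.2 + 809·493.0 + 240·507.3 + 806·492.8) / 2556
= 1267725 / 2556 = 495.9800... → 495.98.

495.98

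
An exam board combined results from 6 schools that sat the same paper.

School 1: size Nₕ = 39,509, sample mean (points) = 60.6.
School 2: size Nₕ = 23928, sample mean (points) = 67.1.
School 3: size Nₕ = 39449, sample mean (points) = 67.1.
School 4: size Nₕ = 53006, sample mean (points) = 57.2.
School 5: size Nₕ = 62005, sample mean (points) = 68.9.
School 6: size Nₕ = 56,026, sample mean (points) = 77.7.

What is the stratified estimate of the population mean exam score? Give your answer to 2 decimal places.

N = 39509 + 23928 + 39449 + 53006 + 62005 + 56026 = 273923.
Overall mean = Σ (Nₕ/N)·x̄ₕ — weight by population share, not a simple average.
Σ Nₕx̄ₕ = 39509·60.6 + 23928·67.1 + 39449·67.1 + 53006·57.2 + 62005·68.9 + 56026·77.7 = 2394245.4 + 1605568.8 + 2647027.9 + 3031943.2 + 4272144.5 + 4353220.2 = 18304150.
Divide by N: 18304150 / 273923 = 66.8222... → 66.82.

66.82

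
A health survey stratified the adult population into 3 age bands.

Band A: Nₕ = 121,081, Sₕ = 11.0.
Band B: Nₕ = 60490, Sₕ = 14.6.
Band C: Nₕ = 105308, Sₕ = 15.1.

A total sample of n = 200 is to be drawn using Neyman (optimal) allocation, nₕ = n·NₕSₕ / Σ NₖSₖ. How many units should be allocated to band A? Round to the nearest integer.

70

A: NₕSₕ = 121081·11.0 = 1331891
B: NₕSₕ = 60490·14.6 = 883154
C: NₕSₕ = 105308·15.1 = 1590150.8
Σ NₕSₕ = 3805195.8.
n_A = 200·1331891/3805195.8 = 70.004... → 70.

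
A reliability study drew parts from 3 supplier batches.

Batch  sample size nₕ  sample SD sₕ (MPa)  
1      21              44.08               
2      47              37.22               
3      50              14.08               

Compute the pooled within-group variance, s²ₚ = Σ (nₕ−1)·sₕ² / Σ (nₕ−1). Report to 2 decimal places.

976.52

Degrees of freedom: 20 + 46 + 49 = 115.
Σ(nₕ−1)sₕ² = 20·1943.0464 + 46·1385.3284 + 49·198.2464 = 112300.108.
s²ₚ = 112300.108 / 115 = 976.5227... → 976.52.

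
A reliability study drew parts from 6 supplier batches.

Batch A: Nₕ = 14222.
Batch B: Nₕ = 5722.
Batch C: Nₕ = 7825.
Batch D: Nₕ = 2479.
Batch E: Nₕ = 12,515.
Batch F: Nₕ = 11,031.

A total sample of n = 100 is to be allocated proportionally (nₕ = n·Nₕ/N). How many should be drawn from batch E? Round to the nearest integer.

N = 14222 + 5722 + 7825 + 2479 + 12515 + 11031 = 53794.
n_E = 100·12515/53794 = 23.265... → 23.

23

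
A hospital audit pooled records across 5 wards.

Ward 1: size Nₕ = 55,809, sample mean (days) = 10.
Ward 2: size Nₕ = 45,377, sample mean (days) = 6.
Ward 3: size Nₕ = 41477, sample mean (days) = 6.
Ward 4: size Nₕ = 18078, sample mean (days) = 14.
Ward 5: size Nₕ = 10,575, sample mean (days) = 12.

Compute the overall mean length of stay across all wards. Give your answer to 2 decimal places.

8.52

N = 55809 + 45377 + 41477 + 18078 + 10575 = 171316.
Weight each subgroup mean by Nₕ/N and sum.
Σ Nₕx̄ₕ = 55809·10 + 45377·6 + 41477·6 + 18078·14 + 10575·12 = 558090 + 272262 + 248862 + 253092 + 126900 = 1459206.
Divide by N: 1459206 / 171316 = 8.5176... → 8.52.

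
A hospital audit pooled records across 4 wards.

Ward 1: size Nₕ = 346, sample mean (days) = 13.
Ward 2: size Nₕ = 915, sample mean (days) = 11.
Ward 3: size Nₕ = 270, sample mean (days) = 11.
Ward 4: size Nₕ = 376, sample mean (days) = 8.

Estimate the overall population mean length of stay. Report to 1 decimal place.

10.8

N = 346 + 915 + 270 + 376 = 1907.
Overall mean = Σ (Nₕ/N)·x̄ₕ — weight by population share, not a simple average.
Σ Nₕx̄ₕ = 346·13 + 915·11 + 270·11 + 376·8 = 4498 + 10065 + 2970 + 3008 = 20541.
Divide by N: 20541 / 1907 = 10.771... → 10.8.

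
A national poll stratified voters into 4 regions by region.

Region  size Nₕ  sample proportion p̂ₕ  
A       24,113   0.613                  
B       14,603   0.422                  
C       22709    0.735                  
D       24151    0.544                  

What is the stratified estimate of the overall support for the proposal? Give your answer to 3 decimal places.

N = 24113 + 14603 + 22709 + 24151 = 85576.
Overall proportion = Σ (Nₕ/N)·p̂ₕ.
Σ Nₕp̂ₕ = 14781.269 + 6162.466 + 16691.115 + 13138.144 = 50772.994.
50772.994 / 85576 = 0.59331... → 0.593.

0.593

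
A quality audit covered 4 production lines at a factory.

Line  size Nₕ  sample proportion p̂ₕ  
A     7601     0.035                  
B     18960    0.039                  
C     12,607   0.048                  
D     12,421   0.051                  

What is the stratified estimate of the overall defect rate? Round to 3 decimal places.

0.043

Wₕ = Nₕ/N with N = 51589: 0.1473, 0.3675, 0.2444, 0.2408.
p̂_st = 0.1473·0.035 + 0.3675·0.039 + 0.2444·0.048 + 0.2408·0.051 ≈ 0.04350... → 0.043.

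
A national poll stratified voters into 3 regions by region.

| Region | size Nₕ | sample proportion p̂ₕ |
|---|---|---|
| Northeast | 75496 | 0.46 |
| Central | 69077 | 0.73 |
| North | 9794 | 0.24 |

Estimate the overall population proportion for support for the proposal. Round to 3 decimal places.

Wₕ = Nₕ/N with N = 154367: 0.4891, 0.4475, 0.0634.
p̂_st = 0.4891·0.46 + 0.4475·0.73 + 0.0634·0.24 ≈ 0.56686... → 0.567.

0.567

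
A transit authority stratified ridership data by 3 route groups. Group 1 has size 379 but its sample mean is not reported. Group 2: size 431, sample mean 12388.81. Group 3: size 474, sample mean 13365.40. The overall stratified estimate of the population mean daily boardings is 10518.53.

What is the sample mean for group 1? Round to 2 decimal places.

Σ Nₕx̄ₕ = N·μ, so 379·x̄_1 = 1284·10518.53 − (431·12388.81 + 474·13365.40).
= 13505792.52 − 11674776.71 = 1831015.81.
x̄_1 = 1831015.81 / 379 = 4831.1763... → 4831.18.

4831.18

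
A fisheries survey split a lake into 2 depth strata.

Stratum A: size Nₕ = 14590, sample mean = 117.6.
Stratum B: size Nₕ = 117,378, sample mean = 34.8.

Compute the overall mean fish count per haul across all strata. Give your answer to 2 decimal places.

43.95

x̄_st = (Σ Nₕx̄ₕ) / (Σ Nₕ) = (14590·117.6 + 117378·34.8) / 131968
= 5800538.4 / 131968 = 43.9541... → 43.95.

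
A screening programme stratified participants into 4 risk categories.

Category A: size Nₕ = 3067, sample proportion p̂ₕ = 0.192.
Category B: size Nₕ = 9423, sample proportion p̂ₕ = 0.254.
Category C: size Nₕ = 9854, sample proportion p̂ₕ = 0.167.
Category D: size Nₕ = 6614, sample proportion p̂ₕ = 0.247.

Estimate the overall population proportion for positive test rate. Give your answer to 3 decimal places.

0.216

N = 3067 + 9423 + 9854 + 6614 = 28958.
Overall proportion = Σ (Nₕ/N)·p̂ₕ.
Σ Nₕp̂ₕ = 588.864 + 2393.442 + 1645.618 + 1633.658 = 6261.582.
6261.582 / 28958 = 0.21623... → 0.216.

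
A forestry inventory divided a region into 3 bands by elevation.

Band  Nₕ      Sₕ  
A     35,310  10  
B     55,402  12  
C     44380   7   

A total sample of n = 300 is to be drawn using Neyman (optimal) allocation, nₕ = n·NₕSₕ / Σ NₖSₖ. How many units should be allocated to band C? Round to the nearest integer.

70

Σ NₕSₕ = 35310·10 + 55402·12 + 44380·7 = 1328584.
Share for C: 310660/1328584 = 0.23383.
n_C = 300 × 0.23383 = 70.148... → 70.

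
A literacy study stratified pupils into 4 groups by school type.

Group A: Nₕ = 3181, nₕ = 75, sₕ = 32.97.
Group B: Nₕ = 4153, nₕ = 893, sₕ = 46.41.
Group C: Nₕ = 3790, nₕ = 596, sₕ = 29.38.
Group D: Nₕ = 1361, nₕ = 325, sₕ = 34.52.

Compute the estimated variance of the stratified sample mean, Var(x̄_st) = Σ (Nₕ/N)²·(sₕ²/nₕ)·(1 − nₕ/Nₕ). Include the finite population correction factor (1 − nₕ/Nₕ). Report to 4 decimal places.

1.2738

N = 12485; Wₕ = Nₕ/N.
group A: (3181/12485)²·32.97²/75·(1 − 75/3181) = 0.9186808
group B: (4153/12485)²·46.41²/893·(1 − 893/4153) = 0.2094952
group C: (3790/12485)²·29.38²/596·(1 − 596/3790) = 0.1124746
group D: (1361/12485)²·34.52²/325·(1 − 325/1361) = 0.0331665
Sum = 1.2738171 → 1.2738.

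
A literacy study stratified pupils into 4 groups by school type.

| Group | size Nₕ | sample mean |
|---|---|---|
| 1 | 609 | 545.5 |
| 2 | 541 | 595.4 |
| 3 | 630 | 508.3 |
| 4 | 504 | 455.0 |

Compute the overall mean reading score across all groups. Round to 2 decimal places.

x̄_st = (Σ Nₕx̄ₕ) / (Σ Nₕ) = (609·545.5 + 541·595.4 + 630·508.3 + 504·455.0) / 2284
= 1203869.9 / 2284 = 527.0884... → 527.09.

527.09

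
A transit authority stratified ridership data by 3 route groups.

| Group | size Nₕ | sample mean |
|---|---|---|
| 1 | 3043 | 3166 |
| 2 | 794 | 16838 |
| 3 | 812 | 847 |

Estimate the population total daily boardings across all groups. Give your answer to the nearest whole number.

23691274

Population total = Σ Nₕ·x̄ₕ (each stratum's size times its mean).
3043·3166 + 794·16838 + 812·847 = 9634138 + 13369372 + 687764 = 23691274.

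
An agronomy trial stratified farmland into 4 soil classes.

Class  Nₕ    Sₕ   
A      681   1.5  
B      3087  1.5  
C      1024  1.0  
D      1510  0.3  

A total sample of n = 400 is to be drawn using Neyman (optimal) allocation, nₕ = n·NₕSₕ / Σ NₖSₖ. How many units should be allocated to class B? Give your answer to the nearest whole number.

260

Σ NₕSₕ = 681·1.5 + 3087·1.5 + 1024·1.0 + 1510·0.3 = 7129.
Share for B: 4630.5/7129 = 0.64953.
n_B = 400 × 0.64953 = 259.812... → 260.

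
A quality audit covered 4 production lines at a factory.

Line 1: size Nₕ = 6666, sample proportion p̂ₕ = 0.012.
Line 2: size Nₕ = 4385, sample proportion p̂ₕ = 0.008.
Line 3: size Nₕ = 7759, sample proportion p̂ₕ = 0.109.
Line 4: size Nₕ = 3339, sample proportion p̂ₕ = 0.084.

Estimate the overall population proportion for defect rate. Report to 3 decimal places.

Wₕ = Nₕ/N with N = 22149: 0.3010, 0.1980, 0.3503, 0.1508.
p̂_st = 0.3010·0.012 + 0.1980·0.008 + 0.3503·0.109 + 0.1508·0.084 ≈ 0.05604... → 0.056.

0.056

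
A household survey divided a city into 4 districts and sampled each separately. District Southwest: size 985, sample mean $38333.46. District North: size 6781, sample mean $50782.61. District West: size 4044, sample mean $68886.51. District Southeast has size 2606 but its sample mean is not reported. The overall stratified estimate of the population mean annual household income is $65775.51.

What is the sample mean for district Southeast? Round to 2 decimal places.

110332.84

Σ Nₕx̄ₕ = N·μ, so 2606·x̄_Southeast = 14416·65775.51 − (985·38333.46 + 6781·50782.61 + 4044·68886.51).
= 948219752.16 − 660692382.95 = 287527369.21.
x̄_Southeast = 287527369.21 / 2606 = 110332.8355... → 110332.84.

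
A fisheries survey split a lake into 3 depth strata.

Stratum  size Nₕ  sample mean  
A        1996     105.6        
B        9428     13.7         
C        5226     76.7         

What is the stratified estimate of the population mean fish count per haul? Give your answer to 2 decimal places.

x̄_st = (Σ Nₕx̄ₕ) / (Σ Nₕ) = (1996·105.6 + 9428·13.7 + 5226·76.7) / 16650
= 740775.4 / 16650 = 44.4910... → 44.49.

44.49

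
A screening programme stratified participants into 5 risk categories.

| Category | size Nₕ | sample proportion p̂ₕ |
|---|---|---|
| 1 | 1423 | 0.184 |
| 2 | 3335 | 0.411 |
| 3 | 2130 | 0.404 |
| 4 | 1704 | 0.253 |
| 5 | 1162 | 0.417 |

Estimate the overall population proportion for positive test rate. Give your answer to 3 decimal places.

N = 1423 + 3335 + 2130 + 1704 + 1162 = 9754.
Overall proportion = Σ (Nₕ/N)·p̂ₕ.
Σ Nₕp̂ₕ = 261.832 + 1370.685 + 860.52 + 431.112 + 484.554 = 3408.703.
3408.703 / 9754 = 0.34947... → 0.349.

0.349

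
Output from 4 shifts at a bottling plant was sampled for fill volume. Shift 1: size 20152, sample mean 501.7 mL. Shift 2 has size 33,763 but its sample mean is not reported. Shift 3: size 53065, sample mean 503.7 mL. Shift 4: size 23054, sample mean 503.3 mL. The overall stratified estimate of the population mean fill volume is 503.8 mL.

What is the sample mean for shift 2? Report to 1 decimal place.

505.6

Σ Nₕx̄ₕ = N·μ, so 33763·x̄_2 = 130034·503.8 − (20152·501.7 + 53065·503.7 + 23054·503.3).
= 65511129.2 − 48442177.1 = 17068952.1.
x̄_2 = 17068952.1 / 33763 = 505.552... → 505.6.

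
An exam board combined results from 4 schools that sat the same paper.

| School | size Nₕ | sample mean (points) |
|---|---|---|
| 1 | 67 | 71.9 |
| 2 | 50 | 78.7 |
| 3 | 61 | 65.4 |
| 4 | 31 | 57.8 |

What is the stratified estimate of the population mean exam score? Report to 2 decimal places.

69.54

N = 67 + 50 + 61 + 31 = 209.
The stratified mean weights each stratum mean by its population share Nₕ/N.
Σ Nₕx̄ₕ = 67·71.9 + 50·78.7 + 61·65.4 + 31·57.8 = 4817.3 + 3935 + 3989.4 + 1791.8 = 14533.5.
Divide by N: 14533.5 / 209 = 69.5383... → 69.54.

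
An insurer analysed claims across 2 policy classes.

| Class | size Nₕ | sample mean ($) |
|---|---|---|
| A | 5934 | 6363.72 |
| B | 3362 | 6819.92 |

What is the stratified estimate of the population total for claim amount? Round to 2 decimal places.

A: 5934·6363.72 = 37762314.48
B: 3362·6819.92 = 22928571.04
τ̂ = Σ Nₕx̄ₕ = 60690885.52.

60690885.52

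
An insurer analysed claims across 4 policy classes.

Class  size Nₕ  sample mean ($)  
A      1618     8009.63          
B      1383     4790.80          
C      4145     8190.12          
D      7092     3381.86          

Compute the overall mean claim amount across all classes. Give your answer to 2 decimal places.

N = 14238; weights Wₕ = Nₕ/N = (0.1136, 0.0971, 0.2911, 0.4981).
x̄_st = Σ Wₕ·x̄ₕ = 0.1136·8009.63 + 0.0971·4790.80 + 0.2911·8190.12 + 0.4981·3381.86 ≈ 5444.4063...
→ 5444.41.

5444.41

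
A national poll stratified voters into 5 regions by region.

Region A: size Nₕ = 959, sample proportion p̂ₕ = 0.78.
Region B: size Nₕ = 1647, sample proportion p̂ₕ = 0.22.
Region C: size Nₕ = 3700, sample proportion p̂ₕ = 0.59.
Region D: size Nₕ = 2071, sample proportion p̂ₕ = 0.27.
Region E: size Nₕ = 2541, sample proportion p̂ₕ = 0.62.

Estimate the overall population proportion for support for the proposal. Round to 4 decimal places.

0.4972

N = 959 + 1647 + 3700 + 2071 + 2541 = 10918.
Overall proportion = Σ (Nₕ/N)·p̂ₕ.
Σ Nₕp̂ₕ = 748.02 + 362.34 + 2183 + 559.17 + 1575.42 = 5427.95.
5427.95 / 10918 = 0.497156... → 0.4972.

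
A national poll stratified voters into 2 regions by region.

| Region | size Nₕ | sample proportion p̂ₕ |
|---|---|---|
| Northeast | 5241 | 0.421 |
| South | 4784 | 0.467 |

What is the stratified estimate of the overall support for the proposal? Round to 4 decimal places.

N = 5241 + 4784 = 10025.
Overall proportion = Σ (Nₕ/N)·p̂ₕ.
Σ Nₕp̂ₕ = 2206.461 + 2234.128 = 4440.589.
4440.589 / 10025 = 0.442952... → 0.4430.

0.4430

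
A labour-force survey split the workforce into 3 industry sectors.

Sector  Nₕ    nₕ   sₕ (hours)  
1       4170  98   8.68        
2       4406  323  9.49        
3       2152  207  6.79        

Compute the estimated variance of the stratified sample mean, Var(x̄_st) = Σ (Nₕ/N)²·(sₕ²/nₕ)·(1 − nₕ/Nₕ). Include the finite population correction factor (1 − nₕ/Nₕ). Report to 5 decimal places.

0.16511

N = 10728. Term for each stratum: Wₕ²sₕ²/nₕ·(1−nₕ/Nₕ).
Var(x̄_st) = 0.11342784 + 0.04358291 + 0.00810016 = 0.16511091 → 0.16511.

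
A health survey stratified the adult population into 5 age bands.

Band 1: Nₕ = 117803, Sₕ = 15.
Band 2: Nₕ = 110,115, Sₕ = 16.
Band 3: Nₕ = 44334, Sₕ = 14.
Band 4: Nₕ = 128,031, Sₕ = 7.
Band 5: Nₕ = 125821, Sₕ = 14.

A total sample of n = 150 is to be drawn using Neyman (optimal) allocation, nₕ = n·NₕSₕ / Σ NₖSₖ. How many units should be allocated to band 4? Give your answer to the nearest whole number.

1: NₕSₕ = 117803·15 = 1767045
2: NₕSₕ = 110115·16 = 1761840
3: NₕSₕ = 44334·14 = 620676
4: NₕSₕ = 128031·7 = 896217
5: NₕSₕ = 125821·14 = 1761494
Σ NₕSₕ = 6807272.
n_4 = 150·896217/6807272 = 19.748... → 20.

20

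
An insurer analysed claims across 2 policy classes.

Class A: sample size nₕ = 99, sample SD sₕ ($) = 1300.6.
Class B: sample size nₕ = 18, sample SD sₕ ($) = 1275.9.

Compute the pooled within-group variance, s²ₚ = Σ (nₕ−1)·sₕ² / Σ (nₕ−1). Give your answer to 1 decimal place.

1682152.8

A: (99−1)·1300.6² = 98·1691560.36 = 165772915.28
B: (18−1)·1275.9² = 17·1627920.81 = 27674653.77
Numerator = 193447569.05; denominator = Σ(nₕ−1) = 115.
s²ₚ = 193447569.05/115 = 1682152.774... → 1682152.8.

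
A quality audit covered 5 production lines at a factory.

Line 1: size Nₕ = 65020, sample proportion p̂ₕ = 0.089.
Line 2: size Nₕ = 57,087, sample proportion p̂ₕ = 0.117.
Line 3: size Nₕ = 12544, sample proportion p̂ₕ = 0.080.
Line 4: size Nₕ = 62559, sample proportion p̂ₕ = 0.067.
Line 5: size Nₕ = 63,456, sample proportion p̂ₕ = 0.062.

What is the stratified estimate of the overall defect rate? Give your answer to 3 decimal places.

0.083

Wₕ = Nₕ/N with N = 260666: 0.2494, 0.2190, 0.0481, 0.2400, 0.2434.
p̂_st = 0.2494·0.089 + 0.2190·0.117 + 0.0481·0.080 + 0.2400·0.067 + 0.2434·0.062 ≈ 0.08285... → 0.083.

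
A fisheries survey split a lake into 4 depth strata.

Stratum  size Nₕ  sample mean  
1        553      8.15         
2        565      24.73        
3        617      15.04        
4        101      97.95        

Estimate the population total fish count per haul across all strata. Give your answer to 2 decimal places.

Population total = Σ Nₕ·x̄ₕ (each stratum's size times its mean).
553·8.15 + 565·24.73 + 617·15.04 + 101·97.95 = 4506.95 + 13972.45 + 9279.68 + 9892.95 = 37652.03.

37652.03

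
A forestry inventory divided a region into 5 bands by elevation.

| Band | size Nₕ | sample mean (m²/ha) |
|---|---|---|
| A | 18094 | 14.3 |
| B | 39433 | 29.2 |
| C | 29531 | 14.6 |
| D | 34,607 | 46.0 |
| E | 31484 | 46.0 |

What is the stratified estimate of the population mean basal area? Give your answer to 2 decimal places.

x̄_st = (Σ Nₕx̄ₕ) / (Σ Nₕ) = (18094·14.3 + 39433·29.2 + 29531·14.6 + 34607·46.0 + 31484·46.0) / 153149
= 4881526.4 / 153149 = 31.8744... → 31.87.

31.87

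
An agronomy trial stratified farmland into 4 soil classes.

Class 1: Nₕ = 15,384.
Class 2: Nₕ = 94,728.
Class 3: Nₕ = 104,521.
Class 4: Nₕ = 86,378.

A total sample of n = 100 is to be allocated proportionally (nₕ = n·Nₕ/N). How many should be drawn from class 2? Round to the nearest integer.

Share of class 2 = 94728/301011 = 0.31470.
Allocate 100 × 0.31470 = 31.470... → 31.

31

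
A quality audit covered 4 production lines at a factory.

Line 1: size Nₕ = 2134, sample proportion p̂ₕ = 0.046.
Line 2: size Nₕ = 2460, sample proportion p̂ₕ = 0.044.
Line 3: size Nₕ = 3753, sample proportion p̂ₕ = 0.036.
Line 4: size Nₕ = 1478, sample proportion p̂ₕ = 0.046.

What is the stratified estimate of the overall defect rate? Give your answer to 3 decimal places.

N = 2134 + 2460 + 3753 + 1478 = 9825.
Overall proportion = Σ (Nₕ/N)·p̂ₕ.
Σ Nₕp̂ₕ = 98.164 + 108.24 + 135.108 + 67.988 = 409.5.
409.5 / 9825 = 0.04168... → 0.042.

0.042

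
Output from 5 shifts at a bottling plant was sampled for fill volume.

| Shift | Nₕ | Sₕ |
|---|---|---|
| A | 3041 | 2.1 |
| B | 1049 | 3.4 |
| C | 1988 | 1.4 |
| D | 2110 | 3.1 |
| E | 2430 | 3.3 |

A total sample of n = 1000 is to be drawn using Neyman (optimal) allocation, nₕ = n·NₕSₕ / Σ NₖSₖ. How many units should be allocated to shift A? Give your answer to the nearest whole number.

234

A: NₕSₕ = 3041·2.1 = 6386.1
B: NₕSₕ = 1049·3.4 = 3566.6
C: NₕSₕ = 1988·1.4 = 2783.2
D: NₕSₕ = 2110·3.1 = 6541
E: NₕSₕ = 2430·3.3 = 8019
Σ NₕSₕ = 27295.9.
n_A = 1000·6386.1/27295.9 = 233.958... → 234.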